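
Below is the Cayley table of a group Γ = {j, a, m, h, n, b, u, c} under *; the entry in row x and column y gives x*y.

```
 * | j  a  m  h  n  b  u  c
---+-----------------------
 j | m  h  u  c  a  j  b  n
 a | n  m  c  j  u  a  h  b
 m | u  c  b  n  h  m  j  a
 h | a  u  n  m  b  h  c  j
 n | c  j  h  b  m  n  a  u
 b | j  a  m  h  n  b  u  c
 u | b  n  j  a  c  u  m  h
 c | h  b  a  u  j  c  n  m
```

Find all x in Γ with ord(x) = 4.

{a, c, h, j, n, u}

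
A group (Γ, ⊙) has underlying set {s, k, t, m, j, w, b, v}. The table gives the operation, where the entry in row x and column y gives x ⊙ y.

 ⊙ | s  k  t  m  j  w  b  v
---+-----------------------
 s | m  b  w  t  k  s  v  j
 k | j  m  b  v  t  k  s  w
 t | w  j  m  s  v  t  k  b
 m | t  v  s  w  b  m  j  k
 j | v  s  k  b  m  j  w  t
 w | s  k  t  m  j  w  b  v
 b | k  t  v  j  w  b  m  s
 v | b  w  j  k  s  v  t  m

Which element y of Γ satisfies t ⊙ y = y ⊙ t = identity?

s

First locate the identity: row w matches the header, so w is the identity.
Scan row t for w: t ⊙ s = w. Hence t^(-1) = s.
(Structurally, Γ here is isomorphic to the quaternion group Q_8.)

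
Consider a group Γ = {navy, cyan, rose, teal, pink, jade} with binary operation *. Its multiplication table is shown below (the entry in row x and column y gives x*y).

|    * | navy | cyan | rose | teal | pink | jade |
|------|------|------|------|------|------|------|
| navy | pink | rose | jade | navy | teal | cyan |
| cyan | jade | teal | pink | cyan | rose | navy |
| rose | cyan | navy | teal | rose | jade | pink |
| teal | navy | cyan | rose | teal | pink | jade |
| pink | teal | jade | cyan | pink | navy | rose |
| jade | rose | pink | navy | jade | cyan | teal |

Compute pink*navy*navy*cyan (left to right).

rose

pink*navy = teal
teal*navy = navy
navy*cyan = rose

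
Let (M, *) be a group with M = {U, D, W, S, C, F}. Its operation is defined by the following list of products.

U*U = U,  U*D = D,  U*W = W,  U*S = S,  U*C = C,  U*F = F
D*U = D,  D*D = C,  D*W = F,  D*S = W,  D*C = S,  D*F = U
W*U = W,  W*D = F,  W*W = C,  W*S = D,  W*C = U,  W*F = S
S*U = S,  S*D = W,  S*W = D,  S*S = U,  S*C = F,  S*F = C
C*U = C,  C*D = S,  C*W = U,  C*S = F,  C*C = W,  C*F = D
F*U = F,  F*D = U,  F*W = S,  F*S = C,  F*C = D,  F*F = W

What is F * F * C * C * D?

S

F * F = W
W * C = U
U * C = C
C * D = S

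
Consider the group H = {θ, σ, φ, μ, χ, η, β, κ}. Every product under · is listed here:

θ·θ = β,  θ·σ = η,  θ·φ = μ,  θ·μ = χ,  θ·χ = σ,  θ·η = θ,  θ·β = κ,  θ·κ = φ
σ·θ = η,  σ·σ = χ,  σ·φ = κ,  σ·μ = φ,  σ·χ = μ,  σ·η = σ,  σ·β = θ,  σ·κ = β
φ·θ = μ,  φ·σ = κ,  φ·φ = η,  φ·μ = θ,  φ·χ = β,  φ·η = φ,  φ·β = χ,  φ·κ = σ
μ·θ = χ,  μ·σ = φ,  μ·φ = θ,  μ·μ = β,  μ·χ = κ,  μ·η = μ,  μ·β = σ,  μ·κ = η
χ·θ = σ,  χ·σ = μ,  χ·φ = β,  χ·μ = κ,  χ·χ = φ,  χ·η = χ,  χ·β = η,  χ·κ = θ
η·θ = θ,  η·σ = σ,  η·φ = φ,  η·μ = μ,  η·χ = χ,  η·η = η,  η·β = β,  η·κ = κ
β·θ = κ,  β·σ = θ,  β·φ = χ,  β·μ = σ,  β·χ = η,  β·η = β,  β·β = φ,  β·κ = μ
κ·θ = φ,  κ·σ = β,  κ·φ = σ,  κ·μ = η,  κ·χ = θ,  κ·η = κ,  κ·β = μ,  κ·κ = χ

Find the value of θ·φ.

Read row θ, column φ: θ·φ = μ.
(Structurally, H here is isomorphic to the cyclic group Z_8.)

μ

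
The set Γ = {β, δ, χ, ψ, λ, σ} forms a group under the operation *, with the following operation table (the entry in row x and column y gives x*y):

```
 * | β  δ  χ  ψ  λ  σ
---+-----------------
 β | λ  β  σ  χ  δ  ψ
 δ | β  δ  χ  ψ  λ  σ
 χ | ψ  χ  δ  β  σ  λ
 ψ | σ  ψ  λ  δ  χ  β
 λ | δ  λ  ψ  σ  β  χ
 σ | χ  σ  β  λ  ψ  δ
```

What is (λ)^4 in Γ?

λ^1 = λ
λ^2 = λ*λ = β
λ^3 = β*λ = δ
λ^4 = δ*λ = λ

λ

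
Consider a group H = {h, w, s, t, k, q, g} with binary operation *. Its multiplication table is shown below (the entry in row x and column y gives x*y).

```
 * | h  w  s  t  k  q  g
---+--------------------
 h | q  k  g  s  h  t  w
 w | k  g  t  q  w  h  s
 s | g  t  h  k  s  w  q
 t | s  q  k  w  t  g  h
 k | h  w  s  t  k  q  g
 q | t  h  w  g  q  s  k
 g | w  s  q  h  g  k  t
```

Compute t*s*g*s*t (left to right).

g

t*s = k
k*g = g
g*s = q
q*t = g
(Structurally, H here is isomorphic to the cyclic group Z_7.)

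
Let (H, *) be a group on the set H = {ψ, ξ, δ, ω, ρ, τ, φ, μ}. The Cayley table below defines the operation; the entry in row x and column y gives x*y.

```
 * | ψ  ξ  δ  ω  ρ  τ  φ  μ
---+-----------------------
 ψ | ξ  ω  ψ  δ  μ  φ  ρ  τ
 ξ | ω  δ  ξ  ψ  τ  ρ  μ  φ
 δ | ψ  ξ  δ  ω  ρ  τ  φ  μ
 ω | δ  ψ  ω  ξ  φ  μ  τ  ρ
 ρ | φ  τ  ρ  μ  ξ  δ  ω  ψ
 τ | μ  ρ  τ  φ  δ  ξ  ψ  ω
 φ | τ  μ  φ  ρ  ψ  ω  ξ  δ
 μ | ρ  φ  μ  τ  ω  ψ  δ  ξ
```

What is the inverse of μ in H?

First locate the identity: row δ matches the header, so δ is the identity.
Scan row μ for δ: μ*φ = δ. Hence μ^(-1) = φ.

φ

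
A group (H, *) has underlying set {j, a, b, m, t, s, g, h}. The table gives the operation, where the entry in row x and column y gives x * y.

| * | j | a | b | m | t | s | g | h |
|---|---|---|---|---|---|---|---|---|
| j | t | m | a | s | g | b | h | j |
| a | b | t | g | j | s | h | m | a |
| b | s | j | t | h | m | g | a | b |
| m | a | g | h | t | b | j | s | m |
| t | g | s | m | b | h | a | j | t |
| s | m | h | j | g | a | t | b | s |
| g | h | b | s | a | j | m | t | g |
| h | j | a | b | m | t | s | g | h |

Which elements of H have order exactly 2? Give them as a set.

Identity is h. Compute the order of each non-identity element by repeated multiplication:
  j: j → t → g → h  (order 4)
  a: a → t → s → h  (order 4)
  b: b → t → m → h  (order 4)
  m: m → t → b → h  (order 4)
  t: t → h  (order 2)
  s: s → t → a → h  (order 4)
  g: g → t → j → h  (order 4)
Elements of order 2: {t}.

{t}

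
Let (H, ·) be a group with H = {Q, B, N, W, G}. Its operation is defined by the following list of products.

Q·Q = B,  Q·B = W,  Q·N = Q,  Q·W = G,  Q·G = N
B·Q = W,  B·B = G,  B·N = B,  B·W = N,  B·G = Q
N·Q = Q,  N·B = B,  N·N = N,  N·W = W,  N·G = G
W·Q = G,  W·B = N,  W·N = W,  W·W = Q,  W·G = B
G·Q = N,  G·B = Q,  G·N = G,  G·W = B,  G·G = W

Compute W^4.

B

W^1 = W
W^2 = W·W = Q
W^3 = Q·W = G
W^4 = G·W = B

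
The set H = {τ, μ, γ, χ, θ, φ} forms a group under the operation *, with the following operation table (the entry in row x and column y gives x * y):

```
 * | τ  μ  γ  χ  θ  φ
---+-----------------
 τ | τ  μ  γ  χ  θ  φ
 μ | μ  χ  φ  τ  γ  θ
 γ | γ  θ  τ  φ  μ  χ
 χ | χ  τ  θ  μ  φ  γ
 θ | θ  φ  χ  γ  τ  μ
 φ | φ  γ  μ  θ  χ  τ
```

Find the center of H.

An element z is central iff its row equals its column in the table.
For γ: γ * χ = φ ≠ θ = χ * γ, so γ ∉ Z.
Checking each element this way leaves Z(H) = {τ}.
(Structurally, H here is isomorphic to the symmetric group S_3.)

{τ}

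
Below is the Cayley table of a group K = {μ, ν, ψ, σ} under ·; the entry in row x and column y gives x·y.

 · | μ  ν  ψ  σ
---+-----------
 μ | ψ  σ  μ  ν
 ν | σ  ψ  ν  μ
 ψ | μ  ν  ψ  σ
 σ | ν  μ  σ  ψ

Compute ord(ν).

The identity element is ψ (its row matches the header).
ν^1 = ν
ν^2 = ν·ν = ψ
The first power of ν equal to the identity is ν^2, so ord(ν) = 2.

2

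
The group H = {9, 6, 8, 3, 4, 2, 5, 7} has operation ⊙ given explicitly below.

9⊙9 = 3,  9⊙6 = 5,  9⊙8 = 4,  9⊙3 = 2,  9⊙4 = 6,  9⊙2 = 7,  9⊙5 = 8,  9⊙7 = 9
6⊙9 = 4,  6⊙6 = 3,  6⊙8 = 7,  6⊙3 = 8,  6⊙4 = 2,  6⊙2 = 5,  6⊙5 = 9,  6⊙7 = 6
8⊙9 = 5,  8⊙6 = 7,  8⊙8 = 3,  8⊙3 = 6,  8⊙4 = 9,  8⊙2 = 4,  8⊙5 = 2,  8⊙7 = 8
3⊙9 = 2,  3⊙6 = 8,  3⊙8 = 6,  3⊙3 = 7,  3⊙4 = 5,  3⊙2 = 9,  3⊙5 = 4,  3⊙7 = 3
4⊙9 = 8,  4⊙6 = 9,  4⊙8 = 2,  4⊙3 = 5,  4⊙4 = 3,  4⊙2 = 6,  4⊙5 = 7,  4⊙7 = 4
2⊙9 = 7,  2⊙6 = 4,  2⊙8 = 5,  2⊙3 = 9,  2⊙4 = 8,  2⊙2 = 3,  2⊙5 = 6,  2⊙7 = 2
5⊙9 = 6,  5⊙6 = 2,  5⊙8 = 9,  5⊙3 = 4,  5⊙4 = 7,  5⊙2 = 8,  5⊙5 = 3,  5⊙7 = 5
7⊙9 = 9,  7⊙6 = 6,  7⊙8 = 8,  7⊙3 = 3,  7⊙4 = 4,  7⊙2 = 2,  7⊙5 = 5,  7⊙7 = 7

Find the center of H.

An element z is central iff its row equals its column in the table.
For 4: 4 ⊙ 8 = 2 ≠ 9 = 8 ⊙ 4, so 4 ∉ Z.
Checking each element this way leaves Z(H) = {3, 7}.
(Structurally, H here is isomorphic to the quaternion group Q_8.)

{3, 7}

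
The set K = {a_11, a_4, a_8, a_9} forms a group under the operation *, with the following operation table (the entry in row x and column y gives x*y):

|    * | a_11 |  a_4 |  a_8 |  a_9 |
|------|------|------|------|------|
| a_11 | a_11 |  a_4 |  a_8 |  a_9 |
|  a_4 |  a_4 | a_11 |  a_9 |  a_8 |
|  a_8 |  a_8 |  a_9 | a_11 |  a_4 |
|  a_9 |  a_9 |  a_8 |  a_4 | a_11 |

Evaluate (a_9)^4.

a_11

a_9^1 = a_9
a_9^2 = a_9*a_9 = a_11
a_9^3 = a_11*a_9 = a_9
a_9^4 = a_9*a_9 = a_11
(Structurally, K here is isomorphic to the Klein four-group V_4.)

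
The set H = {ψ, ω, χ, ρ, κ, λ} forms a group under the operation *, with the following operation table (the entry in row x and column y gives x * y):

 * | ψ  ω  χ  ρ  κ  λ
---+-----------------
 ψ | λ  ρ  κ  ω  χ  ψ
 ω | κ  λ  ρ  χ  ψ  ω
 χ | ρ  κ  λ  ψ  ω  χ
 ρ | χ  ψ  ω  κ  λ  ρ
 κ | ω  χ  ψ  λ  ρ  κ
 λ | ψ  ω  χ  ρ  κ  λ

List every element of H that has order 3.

{κ, ρ}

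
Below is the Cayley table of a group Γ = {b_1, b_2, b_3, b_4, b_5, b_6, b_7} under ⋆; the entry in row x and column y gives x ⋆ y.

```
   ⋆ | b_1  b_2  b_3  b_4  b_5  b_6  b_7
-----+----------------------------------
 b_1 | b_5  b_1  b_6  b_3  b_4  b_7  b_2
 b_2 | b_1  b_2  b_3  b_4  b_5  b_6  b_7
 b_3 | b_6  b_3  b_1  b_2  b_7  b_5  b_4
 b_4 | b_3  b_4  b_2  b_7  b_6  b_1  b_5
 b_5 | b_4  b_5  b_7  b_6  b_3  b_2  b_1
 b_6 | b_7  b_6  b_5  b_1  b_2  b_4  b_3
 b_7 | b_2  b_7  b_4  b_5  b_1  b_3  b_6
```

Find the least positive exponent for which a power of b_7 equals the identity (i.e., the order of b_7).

The identity element is b_2 (its row matches the header).
b_7^1 = b_7
b_7^2 = b_7 ⋆ b_7 = b_6
b_7^3 = b_6 ⋆ b_7 = b_3
b_7^4 = b_3 ⋆ b_7 = b_4
b_7^5 = b_4 ⋆ b_7 = b_5
b_7^6 = b_5 ⋆ b_7 = b_1
b_7^7 = b_1 ⋆ b_7 = b_2
The first power of b_7 equal to the identity is b_7^7, so ord(b_7) = 7.

7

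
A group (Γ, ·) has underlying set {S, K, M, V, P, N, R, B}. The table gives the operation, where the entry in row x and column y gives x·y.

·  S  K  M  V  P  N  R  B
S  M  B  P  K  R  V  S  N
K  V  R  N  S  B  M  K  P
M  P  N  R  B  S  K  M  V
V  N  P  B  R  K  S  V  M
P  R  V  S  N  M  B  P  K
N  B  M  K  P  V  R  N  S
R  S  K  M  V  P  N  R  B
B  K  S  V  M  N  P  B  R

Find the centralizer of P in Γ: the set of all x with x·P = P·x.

Compare row P with column P entry by entry.
M·P = S = P·M, so M commutes with P.
B·P = N but P·B = K, so B does not.
Collecting the elements that commute with P: C(P) = {M, P, R, S}.

{M, P, R, S}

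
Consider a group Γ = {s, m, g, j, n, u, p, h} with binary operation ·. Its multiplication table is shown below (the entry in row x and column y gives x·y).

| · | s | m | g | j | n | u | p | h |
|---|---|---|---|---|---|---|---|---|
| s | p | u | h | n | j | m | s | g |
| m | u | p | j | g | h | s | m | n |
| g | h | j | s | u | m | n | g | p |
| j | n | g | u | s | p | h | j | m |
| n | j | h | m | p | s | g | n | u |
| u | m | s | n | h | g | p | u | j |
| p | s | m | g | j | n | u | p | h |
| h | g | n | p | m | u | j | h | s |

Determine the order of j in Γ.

4

The identity element is p (its row matches the header).
j^1 = j
j^2 = j·j = s
j^3 = s·j = n
j^4 = n·j = p
The first power of j equal to the identity is j^4, so ord(j) = 4.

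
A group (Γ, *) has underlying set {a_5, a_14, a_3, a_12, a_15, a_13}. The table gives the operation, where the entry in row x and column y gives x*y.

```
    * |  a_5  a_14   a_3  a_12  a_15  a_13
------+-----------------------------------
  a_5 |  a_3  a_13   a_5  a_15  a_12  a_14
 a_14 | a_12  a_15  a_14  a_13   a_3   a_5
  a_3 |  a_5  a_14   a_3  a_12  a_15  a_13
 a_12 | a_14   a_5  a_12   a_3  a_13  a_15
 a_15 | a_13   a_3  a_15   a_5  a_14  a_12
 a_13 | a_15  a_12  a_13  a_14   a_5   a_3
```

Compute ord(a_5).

The identity element is a_3 (its row matches the header).
a_5^1 = a_5
a_5^2 = a_5*a_5 = a_3
The first power of a_5 equal to the identity is a_5^2, so ord(a_5) = 2.
(Structurally, Γ here is isomorphic to the symmetric group S_3.)

2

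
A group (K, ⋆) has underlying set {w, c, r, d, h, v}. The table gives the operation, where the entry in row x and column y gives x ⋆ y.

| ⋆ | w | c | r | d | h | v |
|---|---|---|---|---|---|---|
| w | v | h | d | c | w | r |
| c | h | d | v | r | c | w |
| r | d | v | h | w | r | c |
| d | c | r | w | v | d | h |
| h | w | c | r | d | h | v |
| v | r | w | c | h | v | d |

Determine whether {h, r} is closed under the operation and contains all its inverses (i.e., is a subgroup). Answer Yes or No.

Yes

{h, r} contains the identity h.
Checking products: every product of two elements of {h, r} (read from the table) lies in {h, r}, so the set is closed.
In a finite group, a nonempty closed subset is a subgroup. So {h, r} ≤ K.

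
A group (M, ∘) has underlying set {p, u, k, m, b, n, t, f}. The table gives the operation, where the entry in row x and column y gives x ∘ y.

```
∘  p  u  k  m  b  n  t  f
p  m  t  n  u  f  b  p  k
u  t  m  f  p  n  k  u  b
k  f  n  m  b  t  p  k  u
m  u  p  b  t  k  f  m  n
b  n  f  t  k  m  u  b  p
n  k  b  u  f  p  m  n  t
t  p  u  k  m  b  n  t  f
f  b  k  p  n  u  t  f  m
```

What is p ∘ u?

Read row p, column u: p ∘ u = t.

t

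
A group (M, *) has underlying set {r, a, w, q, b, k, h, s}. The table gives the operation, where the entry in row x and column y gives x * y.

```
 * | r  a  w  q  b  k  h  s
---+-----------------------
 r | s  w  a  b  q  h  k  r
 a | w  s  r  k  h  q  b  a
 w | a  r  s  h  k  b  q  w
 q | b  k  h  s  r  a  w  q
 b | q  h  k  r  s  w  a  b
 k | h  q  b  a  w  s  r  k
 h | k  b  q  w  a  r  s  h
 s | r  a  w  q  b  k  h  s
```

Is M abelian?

Yes

Check whether the table is symmetric across its main diagonal.
Every entry (row x, col y) equals the entry (row y, col x), so M is abelian.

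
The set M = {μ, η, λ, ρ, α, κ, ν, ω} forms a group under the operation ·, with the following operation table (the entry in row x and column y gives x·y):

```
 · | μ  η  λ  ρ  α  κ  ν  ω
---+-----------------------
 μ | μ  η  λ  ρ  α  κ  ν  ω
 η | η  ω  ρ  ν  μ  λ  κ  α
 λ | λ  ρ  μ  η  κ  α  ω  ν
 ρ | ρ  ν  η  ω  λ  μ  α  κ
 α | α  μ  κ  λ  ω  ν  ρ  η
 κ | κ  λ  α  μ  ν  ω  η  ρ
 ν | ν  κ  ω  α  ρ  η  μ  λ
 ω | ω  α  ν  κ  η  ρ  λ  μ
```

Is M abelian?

Check whether the table is symmetric across its main diagonal.
Every entry (row x, col y) equals the entry (row y, col x), so M is abelian.
(In fact M ≅ Z_2 x Z_4.)

Yes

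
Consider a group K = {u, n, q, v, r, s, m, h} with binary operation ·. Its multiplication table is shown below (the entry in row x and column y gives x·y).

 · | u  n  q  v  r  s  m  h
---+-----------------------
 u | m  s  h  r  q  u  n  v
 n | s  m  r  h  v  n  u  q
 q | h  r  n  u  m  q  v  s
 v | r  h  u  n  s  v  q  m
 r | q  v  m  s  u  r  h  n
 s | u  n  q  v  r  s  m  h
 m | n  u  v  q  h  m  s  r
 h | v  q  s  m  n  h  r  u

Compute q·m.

Read row q, column m: q·m = v.

v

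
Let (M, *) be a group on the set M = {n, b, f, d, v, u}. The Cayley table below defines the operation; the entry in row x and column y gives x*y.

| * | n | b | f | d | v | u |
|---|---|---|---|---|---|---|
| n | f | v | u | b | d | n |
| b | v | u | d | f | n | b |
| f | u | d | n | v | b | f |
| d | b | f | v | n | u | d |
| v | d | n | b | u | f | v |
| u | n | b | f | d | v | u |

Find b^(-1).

b

First locate the identity: row u matches the header, so u is the identity.
Scan row b for u: b*b = u. Hence b^(-1) = b.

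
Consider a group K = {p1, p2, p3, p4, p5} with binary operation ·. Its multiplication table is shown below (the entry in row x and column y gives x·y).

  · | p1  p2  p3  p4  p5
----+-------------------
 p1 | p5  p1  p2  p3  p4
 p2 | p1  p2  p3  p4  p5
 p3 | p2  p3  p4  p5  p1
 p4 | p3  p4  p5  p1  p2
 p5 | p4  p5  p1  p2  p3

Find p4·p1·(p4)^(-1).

p1

The identity is p2. In row p4, the entry p2 sits in column p5, so p4^(-1) = p5.
p4·p1 = p3
p3·p5 = p1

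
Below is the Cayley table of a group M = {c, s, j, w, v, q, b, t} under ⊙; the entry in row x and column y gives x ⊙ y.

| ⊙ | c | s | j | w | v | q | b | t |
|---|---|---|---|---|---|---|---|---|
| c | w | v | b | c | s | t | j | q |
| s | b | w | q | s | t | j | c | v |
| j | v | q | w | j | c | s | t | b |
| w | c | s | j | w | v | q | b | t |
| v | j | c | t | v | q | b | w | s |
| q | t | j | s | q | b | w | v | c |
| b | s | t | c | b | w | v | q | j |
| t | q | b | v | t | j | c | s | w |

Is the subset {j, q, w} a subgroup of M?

No

q ⊙ j = s, which is not in {j, q, w}.
The subset is not closed under ⊙, so it is not a subgroup.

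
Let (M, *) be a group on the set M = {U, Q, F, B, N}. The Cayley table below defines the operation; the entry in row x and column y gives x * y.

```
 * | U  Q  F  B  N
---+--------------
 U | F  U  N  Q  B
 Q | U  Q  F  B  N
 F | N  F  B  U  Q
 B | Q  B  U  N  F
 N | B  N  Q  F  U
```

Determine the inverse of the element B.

U

First locate the identity: row Q matches the header, so Q is the identity.
Scan row B for Q: B * U = Q. Hence B^(-1) = U.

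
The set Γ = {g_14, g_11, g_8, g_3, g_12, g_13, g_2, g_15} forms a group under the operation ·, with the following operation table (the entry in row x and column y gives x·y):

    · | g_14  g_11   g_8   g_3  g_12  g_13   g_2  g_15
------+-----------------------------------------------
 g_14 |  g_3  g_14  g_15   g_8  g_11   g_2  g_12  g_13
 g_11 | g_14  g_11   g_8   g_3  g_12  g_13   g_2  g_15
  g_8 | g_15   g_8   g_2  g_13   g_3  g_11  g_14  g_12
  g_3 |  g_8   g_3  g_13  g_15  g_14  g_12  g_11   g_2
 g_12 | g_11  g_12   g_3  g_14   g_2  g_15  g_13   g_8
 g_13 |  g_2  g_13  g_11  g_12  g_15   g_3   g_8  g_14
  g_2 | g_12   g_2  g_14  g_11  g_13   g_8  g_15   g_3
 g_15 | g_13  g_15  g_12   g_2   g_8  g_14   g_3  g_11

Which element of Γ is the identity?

The identity e satisfies e·x = x for all x, so its row in the table reproduces the column headers.
Row g_11 reads: g_14, g_11, g_8, g_3, g_12, g_13, g_2, g_15 — exactly the header order. So g_11 is the identity.

g_11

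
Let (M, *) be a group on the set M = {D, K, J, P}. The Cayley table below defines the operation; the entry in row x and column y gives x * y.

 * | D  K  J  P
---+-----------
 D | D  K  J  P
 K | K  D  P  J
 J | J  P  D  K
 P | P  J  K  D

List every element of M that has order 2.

Identity is D. Compute the order of each non-identity element by repeated multiplication:
  K: K → D  (order 2)
  J: J → D  (order 2)
  P: P → D  (order 2)
Elements of order 2: {J, K, P}.

{J, K, P}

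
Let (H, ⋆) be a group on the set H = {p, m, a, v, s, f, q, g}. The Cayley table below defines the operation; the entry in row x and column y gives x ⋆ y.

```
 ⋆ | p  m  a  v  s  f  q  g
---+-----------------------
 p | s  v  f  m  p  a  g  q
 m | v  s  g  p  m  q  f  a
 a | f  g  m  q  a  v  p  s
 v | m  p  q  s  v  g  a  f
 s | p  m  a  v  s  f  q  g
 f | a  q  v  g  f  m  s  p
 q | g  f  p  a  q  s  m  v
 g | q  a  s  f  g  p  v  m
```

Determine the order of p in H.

2

The identity element is s (its row matches the header).
p^1 = p
p^2 = p ⋆ p = s
The first power of p equal to the identity is p^2, so ord(p) = 2.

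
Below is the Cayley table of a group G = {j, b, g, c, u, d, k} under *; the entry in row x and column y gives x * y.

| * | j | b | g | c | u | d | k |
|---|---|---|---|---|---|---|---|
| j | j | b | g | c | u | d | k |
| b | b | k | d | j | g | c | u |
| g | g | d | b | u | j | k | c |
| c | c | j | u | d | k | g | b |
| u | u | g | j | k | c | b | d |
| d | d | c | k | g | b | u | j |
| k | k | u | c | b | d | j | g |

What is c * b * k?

k

c * b = j
j * k = k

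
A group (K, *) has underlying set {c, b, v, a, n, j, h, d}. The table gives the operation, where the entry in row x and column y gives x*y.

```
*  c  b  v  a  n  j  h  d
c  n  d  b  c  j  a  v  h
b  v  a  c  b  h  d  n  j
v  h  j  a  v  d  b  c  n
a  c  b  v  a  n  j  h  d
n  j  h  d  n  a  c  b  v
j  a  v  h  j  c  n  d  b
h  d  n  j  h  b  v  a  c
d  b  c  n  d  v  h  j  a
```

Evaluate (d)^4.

a

d^1 = d
d^2 = d*d = a
d^3 = a*d = d
d^4 = d*d = a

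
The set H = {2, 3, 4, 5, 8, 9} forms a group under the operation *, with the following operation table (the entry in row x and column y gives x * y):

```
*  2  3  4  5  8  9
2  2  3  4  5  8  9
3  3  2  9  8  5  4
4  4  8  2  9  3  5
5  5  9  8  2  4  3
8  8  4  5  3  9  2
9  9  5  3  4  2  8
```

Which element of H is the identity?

2

The identity e satisfies e * x = x for all x, so its row in the table reproduces the column headers.
Row 2 reads: 2, 3, 4, 5, 8, 9 — exactly the header order. So 2 is the identity.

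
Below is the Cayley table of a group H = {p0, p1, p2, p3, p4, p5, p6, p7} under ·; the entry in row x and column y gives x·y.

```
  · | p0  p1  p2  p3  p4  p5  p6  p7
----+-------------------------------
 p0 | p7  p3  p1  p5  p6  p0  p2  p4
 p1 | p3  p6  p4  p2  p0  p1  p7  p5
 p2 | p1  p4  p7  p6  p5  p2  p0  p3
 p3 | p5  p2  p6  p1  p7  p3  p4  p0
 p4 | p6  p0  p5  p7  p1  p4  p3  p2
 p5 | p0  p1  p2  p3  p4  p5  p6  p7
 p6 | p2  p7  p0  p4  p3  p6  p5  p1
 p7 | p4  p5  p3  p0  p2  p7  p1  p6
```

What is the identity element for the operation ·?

p5

The identity e satisfies e·x = x for all x, so its row in the table reproduces the column headers.
Row p5 reads: p0, p1, p2, p3, p4, p5, p6, p7 — exactly the header order. So p5 is the identity.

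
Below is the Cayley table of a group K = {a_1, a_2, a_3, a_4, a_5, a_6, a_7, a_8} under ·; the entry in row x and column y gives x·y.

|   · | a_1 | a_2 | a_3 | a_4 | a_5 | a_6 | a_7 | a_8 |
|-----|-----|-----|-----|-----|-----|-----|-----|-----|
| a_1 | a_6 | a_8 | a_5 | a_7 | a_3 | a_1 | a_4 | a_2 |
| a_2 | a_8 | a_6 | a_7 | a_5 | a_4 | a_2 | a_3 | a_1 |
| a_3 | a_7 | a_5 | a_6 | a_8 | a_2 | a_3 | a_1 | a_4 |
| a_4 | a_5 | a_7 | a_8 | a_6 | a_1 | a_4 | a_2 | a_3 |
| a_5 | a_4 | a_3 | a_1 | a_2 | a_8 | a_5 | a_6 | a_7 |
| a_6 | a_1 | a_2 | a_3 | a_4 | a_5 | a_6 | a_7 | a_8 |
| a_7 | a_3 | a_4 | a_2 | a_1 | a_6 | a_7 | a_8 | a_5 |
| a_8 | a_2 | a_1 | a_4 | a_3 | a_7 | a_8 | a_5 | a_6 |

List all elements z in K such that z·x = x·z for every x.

{a_6, a_8}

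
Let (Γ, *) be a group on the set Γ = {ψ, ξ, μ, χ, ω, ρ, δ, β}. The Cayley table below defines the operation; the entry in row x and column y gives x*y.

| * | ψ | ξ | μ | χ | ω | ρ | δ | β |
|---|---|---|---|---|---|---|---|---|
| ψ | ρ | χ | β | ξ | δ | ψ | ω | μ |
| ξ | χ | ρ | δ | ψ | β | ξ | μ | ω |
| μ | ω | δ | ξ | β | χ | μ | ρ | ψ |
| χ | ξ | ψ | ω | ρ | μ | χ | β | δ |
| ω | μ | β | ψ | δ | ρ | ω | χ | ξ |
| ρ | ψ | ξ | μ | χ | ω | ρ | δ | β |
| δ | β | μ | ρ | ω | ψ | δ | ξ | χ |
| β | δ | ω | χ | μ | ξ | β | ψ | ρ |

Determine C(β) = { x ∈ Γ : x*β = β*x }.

Compare row β with column β entry by entry.
ω*β = ξ = β*ω, so ω commutes with β.
μ*β = ψ but β*μ = χ, so μ does not.
Collecting the elements that commute with β: C(β) = {β, ξ, ρ, ω}.

{β, ξ, ρ, ω}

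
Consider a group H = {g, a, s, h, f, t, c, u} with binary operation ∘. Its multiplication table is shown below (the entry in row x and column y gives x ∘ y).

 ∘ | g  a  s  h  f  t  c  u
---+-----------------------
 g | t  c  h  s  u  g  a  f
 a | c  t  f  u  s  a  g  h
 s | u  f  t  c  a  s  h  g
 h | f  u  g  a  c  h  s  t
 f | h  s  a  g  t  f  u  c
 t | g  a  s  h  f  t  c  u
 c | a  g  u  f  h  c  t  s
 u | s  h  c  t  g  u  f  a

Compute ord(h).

The identity element is t (its row matches the header).
h^1 = h
h^2 = h ∘ h = a
h^3 = a ∘ h = u
h^4 = u ∘ h = t
The first power of h equal to the identity is h^4, so ord(h) = 4.

4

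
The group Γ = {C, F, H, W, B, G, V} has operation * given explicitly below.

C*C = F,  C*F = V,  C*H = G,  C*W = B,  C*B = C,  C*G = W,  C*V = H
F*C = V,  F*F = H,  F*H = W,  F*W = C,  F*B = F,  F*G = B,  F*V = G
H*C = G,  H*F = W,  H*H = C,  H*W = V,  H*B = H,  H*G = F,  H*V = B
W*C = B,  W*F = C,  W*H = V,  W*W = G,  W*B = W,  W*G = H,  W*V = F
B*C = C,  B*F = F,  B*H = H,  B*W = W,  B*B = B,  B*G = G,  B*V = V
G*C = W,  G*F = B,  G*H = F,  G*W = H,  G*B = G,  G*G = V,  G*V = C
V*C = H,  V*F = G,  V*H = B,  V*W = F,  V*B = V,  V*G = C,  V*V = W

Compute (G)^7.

B

G^1 = G
G^2 = G * G = V
G^3 = V * G = C
G^4 = C * G = W
G^5 = W * G = H
G^6 = H * G = F
G^7 = F * G = B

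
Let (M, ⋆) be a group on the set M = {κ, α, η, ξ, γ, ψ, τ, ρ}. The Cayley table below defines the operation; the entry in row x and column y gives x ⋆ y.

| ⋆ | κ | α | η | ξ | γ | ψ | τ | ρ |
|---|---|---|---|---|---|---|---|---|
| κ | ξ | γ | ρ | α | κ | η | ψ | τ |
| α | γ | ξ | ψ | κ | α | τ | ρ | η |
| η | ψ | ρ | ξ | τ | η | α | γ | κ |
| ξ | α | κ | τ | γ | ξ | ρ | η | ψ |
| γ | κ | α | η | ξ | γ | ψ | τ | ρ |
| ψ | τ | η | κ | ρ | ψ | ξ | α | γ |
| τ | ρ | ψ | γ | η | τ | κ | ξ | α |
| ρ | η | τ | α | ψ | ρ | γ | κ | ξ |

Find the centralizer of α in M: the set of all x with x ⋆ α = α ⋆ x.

Compare row α with column α entry by entry.
κ ⋆ α = γ = α ⋆ κ, so κ commutes with α.
η ⋆ α = ρ but α ⋆ η = ψ, so η does not.
Collecting the elements that commute with α: C(α) = {α, γ, κ, ξ}.
(Structurally, M here is isomorphic to the quaternion group Q_8.)

{α, γ, κ, ξ}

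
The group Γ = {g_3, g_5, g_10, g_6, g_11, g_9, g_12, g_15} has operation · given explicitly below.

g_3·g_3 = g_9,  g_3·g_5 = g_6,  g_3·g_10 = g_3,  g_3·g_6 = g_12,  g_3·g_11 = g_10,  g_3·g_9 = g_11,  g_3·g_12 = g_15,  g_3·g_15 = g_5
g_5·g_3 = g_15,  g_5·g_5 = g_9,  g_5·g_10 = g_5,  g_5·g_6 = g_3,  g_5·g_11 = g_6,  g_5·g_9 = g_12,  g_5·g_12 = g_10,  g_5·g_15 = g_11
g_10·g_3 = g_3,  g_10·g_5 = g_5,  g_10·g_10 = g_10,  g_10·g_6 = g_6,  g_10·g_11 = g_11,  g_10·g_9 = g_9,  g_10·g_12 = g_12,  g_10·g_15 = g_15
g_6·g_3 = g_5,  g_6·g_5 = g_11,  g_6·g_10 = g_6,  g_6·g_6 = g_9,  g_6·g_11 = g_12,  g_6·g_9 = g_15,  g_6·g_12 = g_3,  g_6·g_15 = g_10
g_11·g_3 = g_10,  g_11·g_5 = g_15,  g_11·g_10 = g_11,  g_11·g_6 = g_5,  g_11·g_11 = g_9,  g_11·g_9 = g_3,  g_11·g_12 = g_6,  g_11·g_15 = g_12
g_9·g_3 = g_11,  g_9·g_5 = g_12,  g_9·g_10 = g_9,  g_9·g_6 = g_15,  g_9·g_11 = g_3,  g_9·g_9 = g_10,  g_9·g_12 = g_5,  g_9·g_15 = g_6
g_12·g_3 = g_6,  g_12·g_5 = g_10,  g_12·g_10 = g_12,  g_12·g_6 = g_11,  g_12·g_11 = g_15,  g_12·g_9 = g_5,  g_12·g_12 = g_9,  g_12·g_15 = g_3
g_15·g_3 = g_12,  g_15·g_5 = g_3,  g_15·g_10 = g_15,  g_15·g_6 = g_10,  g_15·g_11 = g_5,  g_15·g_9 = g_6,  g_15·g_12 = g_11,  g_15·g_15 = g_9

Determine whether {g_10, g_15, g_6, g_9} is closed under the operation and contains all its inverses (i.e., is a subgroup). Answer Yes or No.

{g_10, g_15, g_6, g_9} contains the identity g_10.
Checking products: every product of two elements of {g_10, g_15, g_6, g_9} (read from the table) lies in {g_10, g_15, g_6, g_9}, so the set is closed.
In a finite group, a nonempty closed subset is a subgroup. So {g_10, g_15, g_6, g_9} ≤ Γ.
(Structurally, Γ here is isomorphic to the quaternion group Q_8.)

Yes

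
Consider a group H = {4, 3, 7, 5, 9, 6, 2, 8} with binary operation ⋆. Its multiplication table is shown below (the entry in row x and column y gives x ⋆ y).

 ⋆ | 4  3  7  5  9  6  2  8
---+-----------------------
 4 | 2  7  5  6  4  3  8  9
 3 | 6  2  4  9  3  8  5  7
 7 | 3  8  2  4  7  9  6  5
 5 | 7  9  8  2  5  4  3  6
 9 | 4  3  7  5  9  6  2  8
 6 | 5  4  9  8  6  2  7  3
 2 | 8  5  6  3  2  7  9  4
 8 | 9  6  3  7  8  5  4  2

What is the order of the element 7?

The identity element is 9 (its row matches the header).
7^1 = 7
7^2 = 7 ⋆ 7 = 2
7^3 = 2 ⋆ 7 = 6
7^4 = 6 ⋆ 7 = 9
The first power of 7 equal to the identity is 7^4, so ord(7) = 4.

4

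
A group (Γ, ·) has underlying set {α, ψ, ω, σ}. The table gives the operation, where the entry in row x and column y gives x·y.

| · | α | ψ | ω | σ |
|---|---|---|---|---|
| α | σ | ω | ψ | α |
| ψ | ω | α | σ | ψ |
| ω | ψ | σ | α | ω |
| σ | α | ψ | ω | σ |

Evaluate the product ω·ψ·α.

ω·ψ = σ
σ·α = α
(Structurally, Γ here is isomorphic to the cyclic group Z_4.)

α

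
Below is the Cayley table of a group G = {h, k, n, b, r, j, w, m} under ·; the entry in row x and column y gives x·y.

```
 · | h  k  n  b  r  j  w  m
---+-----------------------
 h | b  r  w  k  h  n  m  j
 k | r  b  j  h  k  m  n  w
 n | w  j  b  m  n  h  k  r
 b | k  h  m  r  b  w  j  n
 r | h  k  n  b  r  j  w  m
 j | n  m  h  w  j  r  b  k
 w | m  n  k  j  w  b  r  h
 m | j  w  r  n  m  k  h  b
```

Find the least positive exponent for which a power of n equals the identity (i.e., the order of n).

4

The identity element is r (its row matches the header).
n^1 = n
n^2 = n·n = b
n^3 = b·n = m
n^4 = m·n = r
The first power of n equal to the identity is n^4, so ord(n) = 4.
(Structurally, G here is isomorphic to Z_2 x Z_4.)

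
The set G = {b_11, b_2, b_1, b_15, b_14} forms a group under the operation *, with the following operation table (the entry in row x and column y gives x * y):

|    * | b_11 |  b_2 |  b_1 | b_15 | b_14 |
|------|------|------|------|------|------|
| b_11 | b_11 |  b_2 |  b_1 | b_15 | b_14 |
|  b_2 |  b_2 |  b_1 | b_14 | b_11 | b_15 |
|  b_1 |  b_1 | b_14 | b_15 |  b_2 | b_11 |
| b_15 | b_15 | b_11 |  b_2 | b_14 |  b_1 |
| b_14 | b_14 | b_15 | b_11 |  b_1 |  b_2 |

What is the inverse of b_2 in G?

b_15

First locate the identity: row b_11 matches the header, so b_11 is the identity.
Scan row b_2 for b_11: b_2 * b_15 = b_11. Hence b_2^(-1) = b_15.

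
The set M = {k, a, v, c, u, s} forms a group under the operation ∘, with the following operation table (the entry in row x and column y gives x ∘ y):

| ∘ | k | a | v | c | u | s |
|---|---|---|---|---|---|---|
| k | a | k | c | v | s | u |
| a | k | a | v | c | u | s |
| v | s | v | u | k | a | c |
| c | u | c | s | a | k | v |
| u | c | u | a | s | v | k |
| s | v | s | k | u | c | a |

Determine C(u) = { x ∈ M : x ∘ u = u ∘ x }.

Compare row u with column u entry by entry.
v ∘ u = a = u ∘ v, so v commutes with u.
k ∘ u = s but u ∘ k = c, so k does not.
Collecting the elements that commute with u: C(u) = {a, u, v}.
(Structurally, M here is isomorphic to the symmetric group S_3.)

{a, u, v}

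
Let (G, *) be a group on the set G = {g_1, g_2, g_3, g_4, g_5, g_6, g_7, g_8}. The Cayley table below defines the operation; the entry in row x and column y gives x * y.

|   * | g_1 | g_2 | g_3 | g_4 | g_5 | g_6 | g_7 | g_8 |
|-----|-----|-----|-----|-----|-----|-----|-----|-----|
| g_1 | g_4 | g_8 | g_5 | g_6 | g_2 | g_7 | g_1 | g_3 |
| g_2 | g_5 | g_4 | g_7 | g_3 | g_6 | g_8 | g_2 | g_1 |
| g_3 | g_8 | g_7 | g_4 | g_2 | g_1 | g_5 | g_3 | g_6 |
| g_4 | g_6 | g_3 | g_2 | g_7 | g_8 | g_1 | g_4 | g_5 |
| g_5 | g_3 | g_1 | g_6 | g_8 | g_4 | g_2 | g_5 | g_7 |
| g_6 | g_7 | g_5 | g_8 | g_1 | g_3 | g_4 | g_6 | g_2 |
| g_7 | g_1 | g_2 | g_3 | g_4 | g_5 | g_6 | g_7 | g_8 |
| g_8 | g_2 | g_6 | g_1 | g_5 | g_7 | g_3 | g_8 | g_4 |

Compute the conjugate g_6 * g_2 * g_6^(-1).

The identity is g_7. In row g_6, the entry g_7 sits in column g_1, so g_6^(-1) = g_1.
g_6 * g_2 = g_5
g_5 * g_1 = g_3

g_3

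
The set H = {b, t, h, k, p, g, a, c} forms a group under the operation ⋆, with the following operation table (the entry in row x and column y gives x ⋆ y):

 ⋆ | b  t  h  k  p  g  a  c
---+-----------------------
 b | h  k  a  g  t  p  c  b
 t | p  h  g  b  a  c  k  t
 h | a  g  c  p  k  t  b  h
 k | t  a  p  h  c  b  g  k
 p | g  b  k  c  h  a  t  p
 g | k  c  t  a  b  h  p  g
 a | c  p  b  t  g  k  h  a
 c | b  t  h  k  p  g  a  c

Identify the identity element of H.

The identity e satisfies e ⋆ x = x for all x, so its row in the table reproduces the column headers.
Row c reads: b, t, h, k, p, g, a, c — exactly the header order. So c is the identity.

c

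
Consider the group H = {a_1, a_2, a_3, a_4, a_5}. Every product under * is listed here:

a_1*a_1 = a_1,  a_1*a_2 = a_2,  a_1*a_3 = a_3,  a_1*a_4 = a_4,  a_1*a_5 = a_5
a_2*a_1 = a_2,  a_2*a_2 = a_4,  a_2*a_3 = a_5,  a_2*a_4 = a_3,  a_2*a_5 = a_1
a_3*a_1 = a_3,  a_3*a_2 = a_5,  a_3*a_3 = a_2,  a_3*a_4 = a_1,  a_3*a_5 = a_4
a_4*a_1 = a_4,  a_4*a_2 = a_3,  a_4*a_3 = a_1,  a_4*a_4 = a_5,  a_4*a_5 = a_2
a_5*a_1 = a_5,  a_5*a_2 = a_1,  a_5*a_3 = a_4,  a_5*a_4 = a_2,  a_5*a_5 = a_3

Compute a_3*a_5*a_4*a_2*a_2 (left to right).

a_3*a_5 = a_4
a_4*a_4 = a_5
a_5*a_2 = a_1
a_1*a_2 = a_2

a_2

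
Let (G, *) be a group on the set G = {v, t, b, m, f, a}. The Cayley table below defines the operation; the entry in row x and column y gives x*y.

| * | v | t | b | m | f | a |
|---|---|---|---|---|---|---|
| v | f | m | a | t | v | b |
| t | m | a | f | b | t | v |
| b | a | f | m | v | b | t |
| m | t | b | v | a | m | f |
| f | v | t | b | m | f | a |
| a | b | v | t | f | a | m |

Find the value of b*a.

t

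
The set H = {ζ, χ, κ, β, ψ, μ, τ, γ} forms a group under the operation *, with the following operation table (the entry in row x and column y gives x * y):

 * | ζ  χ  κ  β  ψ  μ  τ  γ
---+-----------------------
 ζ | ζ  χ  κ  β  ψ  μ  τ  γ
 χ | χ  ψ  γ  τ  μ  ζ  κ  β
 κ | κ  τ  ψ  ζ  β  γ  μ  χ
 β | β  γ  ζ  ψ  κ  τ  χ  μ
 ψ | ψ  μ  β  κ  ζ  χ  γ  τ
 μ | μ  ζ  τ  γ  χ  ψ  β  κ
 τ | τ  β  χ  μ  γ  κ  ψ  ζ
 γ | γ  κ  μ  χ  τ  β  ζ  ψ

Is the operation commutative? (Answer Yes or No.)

β * μ = τ but μ * β = γ.
Since β and μ do not commute, H is not abelian.

No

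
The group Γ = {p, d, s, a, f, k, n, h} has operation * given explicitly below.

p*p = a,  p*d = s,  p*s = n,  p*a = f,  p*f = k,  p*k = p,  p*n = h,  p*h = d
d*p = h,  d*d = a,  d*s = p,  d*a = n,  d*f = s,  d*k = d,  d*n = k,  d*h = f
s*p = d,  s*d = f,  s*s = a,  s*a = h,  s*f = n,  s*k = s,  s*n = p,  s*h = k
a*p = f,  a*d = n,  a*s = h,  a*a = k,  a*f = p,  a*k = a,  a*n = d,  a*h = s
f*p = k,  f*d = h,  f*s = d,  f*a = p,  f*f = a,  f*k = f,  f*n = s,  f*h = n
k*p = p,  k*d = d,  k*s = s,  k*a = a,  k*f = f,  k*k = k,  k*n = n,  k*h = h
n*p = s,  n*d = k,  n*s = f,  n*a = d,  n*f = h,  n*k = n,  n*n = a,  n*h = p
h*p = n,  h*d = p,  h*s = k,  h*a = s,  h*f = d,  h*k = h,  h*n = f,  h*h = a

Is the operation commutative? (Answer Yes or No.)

h*f = d but f*h = n.
Since h and f do not commute, Γ is not abelian.

No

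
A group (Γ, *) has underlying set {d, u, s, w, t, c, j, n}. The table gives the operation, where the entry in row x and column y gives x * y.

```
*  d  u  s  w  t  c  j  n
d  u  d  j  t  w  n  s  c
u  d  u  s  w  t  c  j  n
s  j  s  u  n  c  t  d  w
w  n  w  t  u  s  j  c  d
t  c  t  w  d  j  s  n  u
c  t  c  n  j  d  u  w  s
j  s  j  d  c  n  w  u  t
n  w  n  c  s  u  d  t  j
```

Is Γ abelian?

No

t * s = w but s * t = c.
Since t and s do not commute, Γ is not abelian.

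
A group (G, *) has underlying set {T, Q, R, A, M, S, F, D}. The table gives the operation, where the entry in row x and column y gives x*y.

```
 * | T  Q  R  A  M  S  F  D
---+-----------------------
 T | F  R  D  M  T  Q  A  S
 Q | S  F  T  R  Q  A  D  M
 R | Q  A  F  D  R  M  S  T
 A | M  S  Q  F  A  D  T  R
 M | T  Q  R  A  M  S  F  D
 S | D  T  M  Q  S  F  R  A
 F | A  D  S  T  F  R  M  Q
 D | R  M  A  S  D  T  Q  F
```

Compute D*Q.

M

Read row D, column Q: D*Q = M.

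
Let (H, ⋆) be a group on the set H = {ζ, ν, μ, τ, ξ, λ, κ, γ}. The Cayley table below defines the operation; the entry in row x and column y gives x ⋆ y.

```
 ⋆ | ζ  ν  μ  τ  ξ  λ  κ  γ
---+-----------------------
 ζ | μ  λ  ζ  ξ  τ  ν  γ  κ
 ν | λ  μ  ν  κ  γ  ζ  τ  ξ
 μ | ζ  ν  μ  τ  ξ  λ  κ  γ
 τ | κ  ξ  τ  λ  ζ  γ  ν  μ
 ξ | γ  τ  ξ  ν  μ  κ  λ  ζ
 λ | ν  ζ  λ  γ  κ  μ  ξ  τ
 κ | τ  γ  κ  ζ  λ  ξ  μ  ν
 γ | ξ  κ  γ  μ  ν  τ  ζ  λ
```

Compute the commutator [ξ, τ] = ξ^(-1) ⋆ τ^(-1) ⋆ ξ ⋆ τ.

Identity is μ; from the table ξ^(-1) = ξ and τ^(-1) = γ.
ξ ⋆ γ = ζ
ζ ⋆ ξ = τ
τ ⋆ τ = λ

λ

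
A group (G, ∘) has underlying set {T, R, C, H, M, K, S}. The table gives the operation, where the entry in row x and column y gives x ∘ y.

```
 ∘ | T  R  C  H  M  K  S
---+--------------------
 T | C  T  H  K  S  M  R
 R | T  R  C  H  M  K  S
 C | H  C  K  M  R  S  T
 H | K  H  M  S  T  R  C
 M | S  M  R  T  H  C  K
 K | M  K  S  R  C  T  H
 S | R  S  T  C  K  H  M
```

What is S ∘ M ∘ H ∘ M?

M

S ∘ M = K
K ∘ H = R
R ∘ M = M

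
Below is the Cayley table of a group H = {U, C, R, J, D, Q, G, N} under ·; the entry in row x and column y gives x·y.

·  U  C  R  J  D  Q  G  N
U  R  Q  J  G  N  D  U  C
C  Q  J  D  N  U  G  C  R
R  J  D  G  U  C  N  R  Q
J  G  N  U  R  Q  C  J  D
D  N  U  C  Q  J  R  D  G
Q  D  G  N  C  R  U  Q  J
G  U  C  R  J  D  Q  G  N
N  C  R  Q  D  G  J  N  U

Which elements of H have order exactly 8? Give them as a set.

Identity is G. Compute the order of each non-identity element by repeated multiplication:
  U: U → R → J → G  (order 4)
  C: C → J → N → R → D → U → Q → G  (order 8)
  R: R → G  (order 2)
  J: J → R → U → G  (order 4)
  D: D → J → Q → R → C → U → N → G  (order 8)
  Q: Q → U → D → R → N → J → C → G  (order 8)
  N: N → U → C → R → Q → J → D → G  (order 8)
Elements of order 8: {C, D, N, Q}.

{C, D, N, Q}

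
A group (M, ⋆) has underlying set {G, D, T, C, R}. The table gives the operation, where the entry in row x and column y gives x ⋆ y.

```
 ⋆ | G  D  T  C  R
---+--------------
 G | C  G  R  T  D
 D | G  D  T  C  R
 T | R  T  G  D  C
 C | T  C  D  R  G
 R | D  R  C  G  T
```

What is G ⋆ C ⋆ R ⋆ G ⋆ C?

D

G ⋆ C = T
T ⋆ R = C
C ⋆ G = T
T ⋆ C = D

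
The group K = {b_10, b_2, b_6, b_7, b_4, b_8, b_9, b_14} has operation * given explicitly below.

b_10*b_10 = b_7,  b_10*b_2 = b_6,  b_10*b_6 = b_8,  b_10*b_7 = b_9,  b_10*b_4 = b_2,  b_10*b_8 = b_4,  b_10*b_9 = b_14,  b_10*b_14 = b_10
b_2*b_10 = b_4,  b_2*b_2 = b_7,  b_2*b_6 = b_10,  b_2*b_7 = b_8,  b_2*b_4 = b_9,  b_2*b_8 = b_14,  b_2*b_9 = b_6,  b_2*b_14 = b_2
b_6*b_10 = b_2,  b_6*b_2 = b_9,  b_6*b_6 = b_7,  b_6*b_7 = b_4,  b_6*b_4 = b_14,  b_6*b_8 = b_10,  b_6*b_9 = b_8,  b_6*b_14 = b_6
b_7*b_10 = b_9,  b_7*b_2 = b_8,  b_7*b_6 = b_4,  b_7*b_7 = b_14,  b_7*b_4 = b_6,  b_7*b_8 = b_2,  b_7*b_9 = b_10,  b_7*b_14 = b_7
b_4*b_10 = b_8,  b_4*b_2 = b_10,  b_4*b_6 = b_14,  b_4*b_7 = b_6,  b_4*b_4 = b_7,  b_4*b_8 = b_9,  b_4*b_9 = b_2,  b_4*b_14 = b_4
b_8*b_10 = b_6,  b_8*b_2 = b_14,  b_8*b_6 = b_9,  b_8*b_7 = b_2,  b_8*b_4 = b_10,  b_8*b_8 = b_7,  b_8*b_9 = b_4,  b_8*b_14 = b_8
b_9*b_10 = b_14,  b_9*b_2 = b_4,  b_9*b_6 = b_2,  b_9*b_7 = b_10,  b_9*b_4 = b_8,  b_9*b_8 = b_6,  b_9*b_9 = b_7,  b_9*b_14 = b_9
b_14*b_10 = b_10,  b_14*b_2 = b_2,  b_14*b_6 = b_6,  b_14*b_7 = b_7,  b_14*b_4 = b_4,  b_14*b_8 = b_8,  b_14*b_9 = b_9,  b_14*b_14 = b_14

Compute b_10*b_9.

b_14

Read row b_10, column b_9: b_10*b_9 = b_14.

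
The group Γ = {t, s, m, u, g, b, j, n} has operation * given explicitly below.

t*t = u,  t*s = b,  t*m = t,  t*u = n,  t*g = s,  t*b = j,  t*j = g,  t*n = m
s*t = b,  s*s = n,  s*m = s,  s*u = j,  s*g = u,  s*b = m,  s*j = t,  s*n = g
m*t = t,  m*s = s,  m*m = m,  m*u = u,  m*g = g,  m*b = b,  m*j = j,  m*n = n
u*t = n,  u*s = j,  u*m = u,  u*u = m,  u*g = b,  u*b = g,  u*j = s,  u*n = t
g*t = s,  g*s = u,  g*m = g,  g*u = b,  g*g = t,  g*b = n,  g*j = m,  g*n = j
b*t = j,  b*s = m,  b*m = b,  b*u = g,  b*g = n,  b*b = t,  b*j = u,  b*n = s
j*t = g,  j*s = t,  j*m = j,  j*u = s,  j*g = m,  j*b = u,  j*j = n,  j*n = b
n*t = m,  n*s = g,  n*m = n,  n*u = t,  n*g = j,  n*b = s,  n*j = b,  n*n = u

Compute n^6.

n^1 = n
n^2 = n * n = u
n^3 = u * n = t
n^4 = t * n = m
n^5 = m * n = n
n^6 = n * n = u

u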